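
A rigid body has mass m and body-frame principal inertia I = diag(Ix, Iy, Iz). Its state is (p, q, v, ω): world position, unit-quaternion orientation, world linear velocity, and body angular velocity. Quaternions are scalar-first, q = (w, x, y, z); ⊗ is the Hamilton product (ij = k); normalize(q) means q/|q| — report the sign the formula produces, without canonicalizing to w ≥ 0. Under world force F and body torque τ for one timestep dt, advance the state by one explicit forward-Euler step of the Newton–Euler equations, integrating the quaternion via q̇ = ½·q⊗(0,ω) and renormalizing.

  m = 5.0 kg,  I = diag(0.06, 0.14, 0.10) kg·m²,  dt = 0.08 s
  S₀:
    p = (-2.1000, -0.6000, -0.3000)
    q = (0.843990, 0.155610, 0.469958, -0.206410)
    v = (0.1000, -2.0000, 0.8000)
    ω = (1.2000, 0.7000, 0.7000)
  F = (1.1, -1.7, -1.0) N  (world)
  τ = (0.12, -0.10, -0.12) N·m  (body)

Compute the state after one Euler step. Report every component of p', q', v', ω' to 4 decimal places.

p' = (-2.0920, -0.7600, -0.2360)
q' = (0.8275, 0.2146, 0.4784, -0.2006)
v' = (0.1176, -2.0272, 0.7840)
ω' = (1.3861, 0.6621, 0.5502)

α = I⁻¹(τ − ω×Iω) = (2.3267, -0.4743, -1.8720)
ω' = ω + α·dt = (1.3861, 0.6621, 0.5502)
2q̇ = q⊗(0,ω) = (-0.3712156, 1.4862456, 0.2341740, 0.1357704)
q + ½dt·q⊗(0,ω), renormalized = (0.8275, 0.2146, 0.4784, -0.2006)
new position p' = (-2.0920, -0.7600, -0.2360)
new velocity v' = (0.1176, -2.0272, 0.7840)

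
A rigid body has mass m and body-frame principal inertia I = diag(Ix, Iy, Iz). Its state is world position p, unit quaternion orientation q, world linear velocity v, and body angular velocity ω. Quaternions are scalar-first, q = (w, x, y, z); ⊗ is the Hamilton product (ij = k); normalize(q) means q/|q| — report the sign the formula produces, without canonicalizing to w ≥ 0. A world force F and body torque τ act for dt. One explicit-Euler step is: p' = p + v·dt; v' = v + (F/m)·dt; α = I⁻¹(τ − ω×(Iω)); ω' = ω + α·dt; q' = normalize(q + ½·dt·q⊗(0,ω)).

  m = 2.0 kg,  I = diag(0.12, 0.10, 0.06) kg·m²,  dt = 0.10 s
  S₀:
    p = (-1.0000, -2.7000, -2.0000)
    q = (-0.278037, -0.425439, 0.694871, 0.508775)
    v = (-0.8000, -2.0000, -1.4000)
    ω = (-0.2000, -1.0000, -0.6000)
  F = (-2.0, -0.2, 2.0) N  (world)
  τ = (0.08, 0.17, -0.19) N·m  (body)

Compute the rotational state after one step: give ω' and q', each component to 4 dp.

angular accel α = (0.8667, 1.6280, -3.1000)
new body rate ω' = (-0.1133, -0.8372, -0.9100)
Hamilton product q⊗(0,ω) = (0.9150482, 0.1474598, -0.0789814, 0.7312354)
q + ½dt·q⊗(0,ω), renormalized = (-0.2319, -0.4173, 0.6897, 0.5444)

ω' = (-0.1133, -0.8372, -0.9100)
q' = (-0.2319, -0.4173, 0.6897, 0.5444)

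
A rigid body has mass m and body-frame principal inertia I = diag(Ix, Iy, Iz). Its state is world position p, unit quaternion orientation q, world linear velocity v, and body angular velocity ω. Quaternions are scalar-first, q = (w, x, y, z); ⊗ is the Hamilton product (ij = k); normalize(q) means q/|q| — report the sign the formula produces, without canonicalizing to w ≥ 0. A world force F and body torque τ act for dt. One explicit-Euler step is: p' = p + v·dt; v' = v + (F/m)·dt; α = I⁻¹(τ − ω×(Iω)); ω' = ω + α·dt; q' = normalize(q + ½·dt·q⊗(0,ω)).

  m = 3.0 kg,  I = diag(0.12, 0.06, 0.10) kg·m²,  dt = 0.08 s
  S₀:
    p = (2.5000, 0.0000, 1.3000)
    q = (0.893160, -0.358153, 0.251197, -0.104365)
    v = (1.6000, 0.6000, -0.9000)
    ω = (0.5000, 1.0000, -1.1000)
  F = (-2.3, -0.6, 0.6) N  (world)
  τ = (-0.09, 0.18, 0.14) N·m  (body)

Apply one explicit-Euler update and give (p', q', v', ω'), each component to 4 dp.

p' = (2.6280, 0.0480, 1.2280)
q' = (0.8839, -0.3465, 0.2685, -0.1627)
v' = (1.5387, 0.5840, -0.8840)
ω' = (0.4693, 1.2547, -0.9640)

(τ − ω×Iω)/I = (-0.3833, 3.1833, 1.7000)
ω' = ω + α·dt = (0.4693, 1.2547, -0.9640)
2q̇ = q⊗(0,ω) = (-0.1869220, 0.2746283, 0.4470092, -1.4662275)
q' = normalize(q + ½dt·q⊗(0,ω)) = (0.8839, -0.3465, 0.2685, -0.1627)
linear accel F/m = (-0.7667, -0.2000, 0.2000)
p + v·dt = (2.6280, 0.0480, 1.2280)
new velocity v' = (1.5387, 0.5840, -0.8840)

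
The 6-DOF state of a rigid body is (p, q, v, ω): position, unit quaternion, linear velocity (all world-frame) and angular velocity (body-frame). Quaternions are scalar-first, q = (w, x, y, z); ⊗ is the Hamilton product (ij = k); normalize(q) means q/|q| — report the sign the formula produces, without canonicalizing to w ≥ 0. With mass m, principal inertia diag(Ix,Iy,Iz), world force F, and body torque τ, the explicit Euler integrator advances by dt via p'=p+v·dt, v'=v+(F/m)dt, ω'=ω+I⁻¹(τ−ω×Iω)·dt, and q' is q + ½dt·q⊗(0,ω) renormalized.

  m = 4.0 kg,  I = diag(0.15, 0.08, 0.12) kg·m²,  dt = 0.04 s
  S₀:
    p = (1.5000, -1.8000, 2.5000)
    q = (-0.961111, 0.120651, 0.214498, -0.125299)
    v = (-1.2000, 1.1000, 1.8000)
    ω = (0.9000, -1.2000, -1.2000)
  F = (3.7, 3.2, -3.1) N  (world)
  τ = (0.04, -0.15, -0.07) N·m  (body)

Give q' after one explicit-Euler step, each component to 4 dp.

q⊗(0,ω) = (-0.0015471, -1.2727563, 1.1853453, 0.8155038)
updated quaternion q' = (-0.9604, 0.0951, 0.2380, -0.1089)

q' = (-0.9604, 0.0951, 0.2380, -0.1089)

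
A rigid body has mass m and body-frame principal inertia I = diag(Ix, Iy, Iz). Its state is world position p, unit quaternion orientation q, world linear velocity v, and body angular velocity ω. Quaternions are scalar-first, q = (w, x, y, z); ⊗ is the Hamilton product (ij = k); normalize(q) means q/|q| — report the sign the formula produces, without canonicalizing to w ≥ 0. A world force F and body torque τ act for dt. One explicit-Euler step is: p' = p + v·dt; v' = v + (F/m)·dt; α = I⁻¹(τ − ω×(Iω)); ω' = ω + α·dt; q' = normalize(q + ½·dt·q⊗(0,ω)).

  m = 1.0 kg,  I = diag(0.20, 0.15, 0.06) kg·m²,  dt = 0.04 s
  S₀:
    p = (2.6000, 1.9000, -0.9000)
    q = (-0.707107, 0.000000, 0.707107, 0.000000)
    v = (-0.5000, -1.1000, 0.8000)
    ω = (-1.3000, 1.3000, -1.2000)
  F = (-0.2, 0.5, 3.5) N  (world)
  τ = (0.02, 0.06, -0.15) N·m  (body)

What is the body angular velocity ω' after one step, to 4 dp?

ω' = (-1.3241, 1.2578, -1.3563)

ω×(Iω) gyroscopic = (0.1404, 0.2184, 0.0845)
(τ − ω×Iω)/I = (-0.6020, -1.0560, -3.9083)
ω + α·dt = (-1.3241, 1.2578, -1.3563)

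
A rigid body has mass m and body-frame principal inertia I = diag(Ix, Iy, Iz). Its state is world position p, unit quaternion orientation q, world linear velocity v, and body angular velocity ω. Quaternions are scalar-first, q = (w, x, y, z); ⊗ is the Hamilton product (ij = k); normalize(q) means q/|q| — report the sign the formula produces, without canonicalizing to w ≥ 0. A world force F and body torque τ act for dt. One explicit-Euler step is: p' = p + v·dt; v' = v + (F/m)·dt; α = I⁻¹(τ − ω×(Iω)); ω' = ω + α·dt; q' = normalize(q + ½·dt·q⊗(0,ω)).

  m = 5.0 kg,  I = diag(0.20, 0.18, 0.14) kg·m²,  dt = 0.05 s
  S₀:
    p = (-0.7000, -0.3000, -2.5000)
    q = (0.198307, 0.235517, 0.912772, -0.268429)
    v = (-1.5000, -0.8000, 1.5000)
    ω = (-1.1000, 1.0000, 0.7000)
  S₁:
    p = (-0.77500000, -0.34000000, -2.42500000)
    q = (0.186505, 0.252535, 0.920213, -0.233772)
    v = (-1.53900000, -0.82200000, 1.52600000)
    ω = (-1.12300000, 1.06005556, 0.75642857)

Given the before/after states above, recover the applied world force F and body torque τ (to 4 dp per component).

F = (-3.9000, -2.2000, 2.6000)
τ = (-0.1200, 0.1700, 0.1800)

velocity change Δv = (-0.03900000, -0.02200000, 0.02600000)
applied force F = (-3.9000, -2.2000, 2.6000)
rate change Δω = (-0.02300000, 0.06005556, 0.05642857)
precession coupling = (-0.0280, -0.0462, 0.0220)
τ = I·(Δω/dt) + ω₀×(Iω₀) = (-0.1200, 0.1700, 0.1800)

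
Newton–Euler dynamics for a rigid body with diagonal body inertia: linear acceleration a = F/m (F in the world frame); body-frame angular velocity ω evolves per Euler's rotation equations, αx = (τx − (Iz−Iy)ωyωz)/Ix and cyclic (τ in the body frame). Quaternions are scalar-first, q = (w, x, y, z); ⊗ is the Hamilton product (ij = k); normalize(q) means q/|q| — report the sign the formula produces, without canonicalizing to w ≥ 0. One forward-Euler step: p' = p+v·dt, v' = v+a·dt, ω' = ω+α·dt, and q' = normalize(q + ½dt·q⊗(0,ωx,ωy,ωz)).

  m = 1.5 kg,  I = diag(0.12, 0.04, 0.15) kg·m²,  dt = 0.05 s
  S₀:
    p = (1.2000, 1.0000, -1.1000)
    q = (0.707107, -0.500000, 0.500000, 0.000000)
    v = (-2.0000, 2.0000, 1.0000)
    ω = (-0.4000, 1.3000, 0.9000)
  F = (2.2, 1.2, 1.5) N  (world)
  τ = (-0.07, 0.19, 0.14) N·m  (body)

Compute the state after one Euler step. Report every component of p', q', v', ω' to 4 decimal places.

a = (1.4667, 0.8000, 1.0000)
p' = p + v·dt = (1.1000, 1.1000, -1.0500)
v' = v + a·dt = (-1.9267, 2.0400, 1.0500)
precession coupling ω×(Iω) = (0.1287, 0.0108, 0.0416)
(τ − ω×Iω)/I = (-1.6558, 4.4800, 0.6560)
ω + α·dt = (-0.4828, 1.5240, 0.9328)
Hamilton product q⊗(0,ω) = (-0.8500000, 0.1671572, 1.3692391, 0.1863963)
q' = normalize(q + ½dt·q⊗(0,ω)) = (0.6853, -0.4954, 0.5338, 0.0047)

p' = (1.1000, 1.1000, -1.0500)
q' = (0.6853, -0.4954, 0.5338, 0.0047)
v' = (-1.9267, 2.0400, 1.0500)
ω' = (-0.4828, 1.5240, 0.9328)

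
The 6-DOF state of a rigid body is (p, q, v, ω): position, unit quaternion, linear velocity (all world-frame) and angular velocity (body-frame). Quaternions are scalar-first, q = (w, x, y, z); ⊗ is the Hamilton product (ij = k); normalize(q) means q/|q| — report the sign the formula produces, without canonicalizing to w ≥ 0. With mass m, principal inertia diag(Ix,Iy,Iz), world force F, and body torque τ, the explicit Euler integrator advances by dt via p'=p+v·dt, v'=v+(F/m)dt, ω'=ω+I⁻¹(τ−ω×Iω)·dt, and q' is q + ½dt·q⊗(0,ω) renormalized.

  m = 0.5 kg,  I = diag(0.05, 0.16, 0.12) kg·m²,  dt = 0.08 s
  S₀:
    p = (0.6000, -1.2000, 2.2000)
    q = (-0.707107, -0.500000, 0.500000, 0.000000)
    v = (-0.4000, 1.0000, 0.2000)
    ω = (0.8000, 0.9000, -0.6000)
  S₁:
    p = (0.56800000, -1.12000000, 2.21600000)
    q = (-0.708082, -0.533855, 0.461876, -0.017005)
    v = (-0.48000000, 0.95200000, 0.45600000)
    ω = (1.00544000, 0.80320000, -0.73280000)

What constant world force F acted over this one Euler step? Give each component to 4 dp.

Δv = v₁−v₀ = (-0.08000000, -0.04800000, 0.25600000)
applied force F = (-0.5000, -0.3000, 1.6000)

F = (-0.5000, -0.3000, 1.6000)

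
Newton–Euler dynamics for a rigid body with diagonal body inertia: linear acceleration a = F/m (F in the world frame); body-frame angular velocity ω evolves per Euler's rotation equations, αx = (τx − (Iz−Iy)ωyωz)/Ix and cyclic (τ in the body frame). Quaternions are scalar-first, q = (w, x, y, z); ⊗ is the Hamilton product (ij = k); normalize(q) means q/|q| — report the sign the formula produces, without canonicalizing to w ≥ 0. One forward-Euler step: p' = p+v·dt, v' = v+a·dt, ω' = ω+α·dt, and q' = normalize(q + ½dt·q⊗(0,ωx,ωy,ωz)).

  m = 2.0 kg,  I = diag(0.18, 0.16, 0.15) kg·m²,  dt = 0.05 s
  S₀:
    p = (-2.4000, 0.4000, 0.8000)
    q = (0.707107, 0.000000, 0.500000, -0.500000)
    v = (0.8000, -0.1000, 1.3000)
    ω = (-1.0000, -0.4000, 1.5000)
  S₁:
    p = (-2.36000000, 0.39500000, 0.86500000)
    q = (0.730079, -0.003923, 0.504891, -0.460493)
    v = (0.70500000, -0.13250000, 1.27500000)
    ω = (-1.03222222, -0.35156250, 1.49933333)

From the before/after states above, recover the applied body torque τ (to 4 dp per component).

τ = (-0.1100, 0.1100, -0.0100)

rate change Δω = (-0.03222222, 0.04843750, -0.00066667)
gyro term ω₀×Iω₀ = (0.0060, -0.0450, -0.0080)
τ = I·(Δω/dt) + ω₀×(Iω₀) = (-0.1100, 0.1100, -0.0100)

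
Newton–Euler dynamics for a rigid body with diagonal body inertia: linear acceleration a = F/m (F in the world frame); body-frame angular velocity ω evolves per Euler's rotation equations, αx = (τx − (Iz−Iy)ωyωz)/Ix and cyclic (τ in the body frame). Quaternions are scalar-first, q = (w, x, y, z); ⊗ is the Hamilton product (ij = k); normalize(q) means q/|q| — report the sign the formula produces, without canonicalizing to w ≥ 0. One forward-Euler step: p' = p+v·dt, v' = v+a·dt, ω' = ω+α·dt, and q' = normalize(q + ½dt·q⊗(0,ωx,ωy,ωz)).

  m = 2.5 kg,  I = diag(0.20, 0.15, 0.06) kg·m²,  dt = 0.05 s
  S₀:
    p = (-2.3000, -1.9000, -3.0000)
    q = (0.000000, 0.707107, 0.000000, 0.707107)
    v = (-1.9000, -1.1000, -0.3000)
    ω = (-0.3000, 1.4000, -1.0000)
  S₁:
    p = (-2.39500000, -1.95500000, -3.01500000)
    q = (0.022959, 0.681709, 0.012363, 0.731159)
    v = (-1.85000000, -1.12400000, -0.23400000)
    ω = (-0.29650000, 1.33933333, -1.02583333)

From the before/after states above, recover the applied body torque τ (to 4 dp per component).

ω₁ − ω₀ = (0.00350000, -0.06066667, -0.02583333)
ω₀×(Iω₀) = (0.1260, 0.0420, 0.0210)
I·α + gyro = (0.1400, -0.1400, -0.0100)

τ = (0.1400, -0.1400, -0.0100)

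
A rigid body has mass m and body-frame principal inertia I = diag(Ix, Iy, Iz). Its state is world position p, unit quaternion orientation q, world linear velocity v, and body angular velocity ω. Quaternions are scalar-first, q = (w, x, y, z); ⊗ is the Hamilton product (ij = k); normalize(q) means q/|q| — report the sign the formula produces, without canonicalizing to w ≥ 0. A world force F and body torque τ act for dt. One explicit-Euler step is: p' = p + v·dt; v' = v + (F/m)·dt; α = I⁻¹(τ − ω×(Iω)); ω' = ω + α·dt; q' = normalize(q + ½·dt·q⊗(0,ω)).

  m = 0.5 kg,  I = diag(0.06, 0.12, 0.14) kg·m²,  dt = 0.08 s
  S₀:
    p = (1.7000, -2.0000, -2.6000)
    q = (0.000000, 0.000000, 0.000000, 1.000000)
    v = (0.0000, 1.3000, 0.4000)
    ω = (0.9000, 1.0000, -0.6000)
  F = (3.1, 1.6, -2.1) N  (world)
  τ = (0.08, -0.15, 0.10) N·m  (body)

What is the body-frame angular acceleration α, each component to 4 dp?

α = (1.5333, -1.6100, 0.3286)

ω×(Iω) gyroscopic = (-0.0120, 0.0432, 0.0540)
(τ − ω×Iω)/I = (1.5333, -1.6100, 0.3286)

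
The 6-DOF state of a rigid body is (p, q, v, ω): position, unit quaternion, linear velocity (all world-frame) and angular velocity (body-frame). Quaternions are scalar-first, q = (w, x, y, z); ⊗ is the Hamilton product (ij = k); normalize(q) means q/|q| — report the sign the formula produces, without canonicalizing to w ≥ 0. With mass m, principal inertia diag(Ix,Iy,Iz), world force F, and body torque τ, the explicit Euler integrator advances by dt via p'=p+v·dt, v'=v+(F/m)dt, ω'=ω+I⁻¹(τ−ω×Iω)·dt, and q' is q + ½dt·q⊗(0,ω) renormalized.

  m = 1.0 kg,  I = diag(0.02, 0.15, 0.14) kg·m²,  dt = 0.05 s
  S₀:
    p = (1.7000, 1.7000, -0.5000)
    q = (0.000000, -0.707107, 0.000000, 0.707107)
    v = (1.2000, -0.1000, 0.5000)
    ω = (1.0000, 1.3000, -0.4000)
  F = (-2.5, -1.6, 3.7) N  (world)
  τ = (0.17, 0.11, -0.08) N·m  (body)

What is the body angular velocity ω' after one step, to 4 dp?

ω' = (1.4120, 1.3207, -0.4889)

(τ − ω×Iω)/I = (8.2400, 0.4133, -1.7786)
new body rate ω' = (1.4120, 1.3207, -0.4889)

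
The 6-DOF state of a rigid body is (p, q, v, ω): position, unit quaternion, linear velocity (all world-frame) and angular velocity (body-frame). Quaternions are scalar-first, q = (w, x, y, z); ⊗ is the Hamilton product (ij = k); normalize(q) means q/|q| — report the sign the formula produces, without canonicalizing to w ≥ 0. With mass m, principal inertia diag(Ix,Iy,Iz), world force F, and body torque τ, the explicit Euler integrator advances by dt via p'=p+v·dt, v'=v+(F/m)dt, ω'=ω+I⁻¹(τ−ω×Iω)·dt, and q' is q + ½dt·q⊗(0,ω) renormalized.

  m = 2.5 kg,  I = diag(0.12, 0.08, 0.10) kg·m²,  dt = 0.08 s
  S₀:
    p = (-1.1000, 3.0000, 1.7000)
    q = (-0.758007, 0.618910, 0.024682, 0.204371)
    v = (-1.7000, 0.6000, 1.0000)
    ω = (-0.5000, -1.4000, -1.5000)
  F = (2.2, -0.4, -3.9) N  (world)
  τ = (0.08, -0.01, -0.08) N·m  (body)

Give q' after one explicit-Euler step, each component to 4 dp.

q' = (-0.7294, 0.6417, 0.0998, 0.2149)

2q̇ = q⊗(0,ω) = (0.6505663, 0.6280999, 1.8873893, 0.2828775)
q + ½dt·q⊗(0,ω), renormalized = (-0.7294, 0.6417, 0.0998, 0.2149)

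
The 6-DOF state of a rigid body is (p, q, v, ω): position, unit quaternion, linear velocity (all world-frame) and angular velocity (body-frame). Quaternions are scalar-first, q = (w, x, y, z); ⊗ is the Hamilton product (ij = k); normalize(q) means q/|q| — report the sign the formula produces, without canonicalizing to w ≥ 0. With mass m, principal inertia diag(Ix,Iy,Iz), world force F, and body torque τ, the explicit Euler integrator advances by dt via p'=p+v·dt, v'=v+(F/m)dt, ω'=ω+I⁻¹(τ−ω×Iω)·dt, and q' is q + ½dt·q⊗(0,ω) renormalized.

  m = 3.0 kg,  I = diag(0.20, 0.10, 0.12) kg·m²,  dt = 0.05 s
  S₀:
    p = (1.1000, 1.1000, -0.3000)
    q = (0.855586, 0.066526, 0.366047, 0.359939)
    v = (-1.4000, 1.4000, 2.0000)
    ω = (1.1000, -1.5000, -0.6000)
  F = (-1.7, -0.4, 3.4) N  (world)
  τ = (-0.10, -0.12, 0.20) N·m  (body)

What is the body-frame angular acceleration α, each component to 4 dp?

precession coupling ω×(Iω) = (0.0180, -0.0528, 0.1650)
α = I⁻¹(τ − ω×Iω) = (-0.5900, -0.6720, 0.2917)

α = (-0.5900, -0.6720, 0.2917)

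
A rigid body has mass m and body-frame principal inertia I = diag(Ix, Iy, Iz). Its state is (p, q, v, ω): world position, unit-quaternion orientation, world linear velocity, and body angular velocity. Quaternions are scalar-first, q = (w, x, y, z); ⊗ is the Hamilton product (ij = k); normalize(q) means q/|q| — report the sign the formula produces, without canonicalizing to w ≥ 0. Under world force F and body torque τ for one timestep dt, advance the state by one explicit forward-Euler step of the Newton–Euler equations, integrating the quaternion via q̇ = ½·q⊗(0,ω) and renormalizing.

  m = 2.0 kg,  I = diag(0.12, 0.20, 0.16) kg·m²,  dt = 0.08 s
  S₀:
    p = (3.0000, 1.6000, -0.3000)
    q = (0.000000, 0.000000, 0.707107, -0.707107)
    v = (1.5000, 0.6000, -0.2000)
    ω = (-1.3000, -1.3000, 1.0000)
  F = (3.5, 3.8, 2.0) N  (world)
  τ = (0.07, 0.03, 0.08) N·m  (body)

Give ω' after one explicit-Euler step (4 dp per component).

angular accel α = (0.1500, -0.1100, -0.3450)
ω' = ω + α·dt = (-1.2880, -1.3088, 0.9724)

ω' = (-1.2880, -1.3088, 0.9724)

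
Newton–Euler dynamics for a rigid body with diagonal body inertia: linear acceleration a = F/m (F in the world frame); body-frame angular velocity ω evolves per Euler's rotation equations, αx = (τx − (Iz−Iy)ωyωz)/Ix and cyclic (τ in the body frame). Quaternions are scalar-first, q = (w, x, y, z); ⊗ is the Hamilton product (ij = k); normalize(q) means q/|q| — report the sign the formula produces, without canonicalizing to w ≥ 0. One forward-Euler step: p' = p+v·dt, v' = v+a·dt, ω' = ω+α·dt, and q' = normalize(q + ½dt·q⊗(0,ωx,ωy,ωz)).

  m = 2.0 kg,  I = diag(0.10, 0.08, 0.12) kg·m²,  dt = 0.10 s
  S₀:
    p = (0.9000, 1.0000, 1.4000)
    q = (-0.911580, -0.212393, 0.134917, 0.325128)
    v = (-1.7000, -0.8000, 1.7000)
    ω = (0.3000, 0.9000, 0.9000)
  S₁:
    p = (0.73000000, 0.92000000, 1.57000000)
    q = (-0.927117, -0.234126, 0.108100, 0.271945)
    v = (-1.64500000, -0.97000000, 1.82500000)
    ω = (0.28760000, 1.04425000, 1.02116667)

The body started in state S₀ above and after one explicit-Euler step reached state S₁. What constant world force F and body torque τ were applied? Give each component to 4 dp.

ω₁ − ω₀ = (-0.01240000, 0.14425000, 0.12116667)
ω₀×(Iω₀) = (0.0324, -0.0054, -0.0054)
applied torque τ = (0.0200, 0.1100, 0.1400)
v₁ − v₀ = (0.05500000, -0.17000000, 0.12500000)
m·(v₁−v₀)/dt = (1.1000, -3.4000, 2.5000)

F = (1.1000, -3.4000, 2.5000)
τ = (0.0200, 0.1100, 0.1400)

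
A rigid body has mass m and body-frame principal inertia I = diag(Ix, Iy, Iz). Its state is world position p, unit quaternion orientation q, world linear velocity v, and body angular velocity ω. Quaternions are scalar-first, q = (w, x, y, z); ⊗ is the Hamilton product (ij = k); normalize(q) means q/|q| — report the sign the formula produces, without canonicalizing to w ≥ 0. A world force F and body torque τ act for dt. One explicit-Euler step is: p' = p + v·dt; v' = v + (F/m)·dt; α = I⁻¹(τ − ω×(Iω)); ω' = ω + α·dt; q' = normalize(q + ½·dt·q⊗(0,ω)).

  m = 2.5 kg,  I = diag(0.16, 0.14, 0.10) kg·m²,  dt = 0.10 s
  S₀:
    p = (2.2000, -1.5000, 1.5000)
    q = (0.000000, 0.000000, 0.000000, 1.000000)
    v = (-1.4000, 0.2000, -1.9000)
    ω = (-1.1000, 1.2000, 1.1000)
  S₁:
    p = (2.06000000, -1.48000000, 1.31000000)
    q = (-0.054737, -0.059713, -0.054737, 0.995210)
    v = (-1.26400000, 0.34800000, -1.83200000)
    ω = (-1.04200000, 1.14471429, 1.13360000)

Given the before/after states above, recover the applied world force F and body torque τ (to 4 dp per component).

F = (3.4000, 3.7000, 1.7000)
τ = (0.0400, -0.1500, 0.0600)

Δv = v₁−v₀ = (0.13600000, 0.14800000, 0.06800000)
m·(v₁−v₀)/dt = (3.4000, 3.7000, 1.7000)
ω₁ − ω₀ = (0.05800000, -0.05528571, 0.03360000)
gyro term ω₀×Iω₀ = (-0.0528, -0.0726, 0.0264)
I·α + gyro = (0.0400, -0.1500, 0.0600)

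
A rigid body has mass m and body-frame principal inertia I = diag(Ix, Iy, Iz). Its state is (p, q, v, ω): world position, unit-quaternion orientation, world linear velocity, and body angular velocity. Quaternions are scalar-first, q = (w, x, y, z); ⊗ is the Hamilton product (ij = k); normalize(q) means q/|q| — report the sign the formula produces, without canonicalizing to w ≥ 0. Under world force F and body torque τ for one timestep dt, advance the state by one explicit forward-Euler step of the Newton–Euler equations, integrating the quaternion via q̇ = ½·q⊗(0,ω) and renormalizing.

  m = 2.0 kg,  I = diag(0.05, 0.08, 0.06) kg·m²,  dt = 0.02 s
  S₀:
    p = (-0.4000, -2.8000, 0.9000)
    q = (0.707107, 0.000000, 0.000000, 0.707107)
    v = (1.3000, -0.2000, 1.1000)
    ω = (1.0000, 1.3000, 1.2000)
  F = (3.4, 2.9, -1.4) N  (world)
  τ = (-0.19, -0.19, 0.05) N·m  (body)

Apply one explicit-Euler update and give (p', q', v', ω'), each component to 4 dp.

p' = (-0.3740, -2.8040, 0.9220)
q' = (0.6985, -0.0021, 0.0163, 0.7154)
v' = (1.3340, -0.1710, 1.0860)
ω' = (0.9365, 1.2555, 1.2037)

gyro term ω×Iω = (-0.0312, -0.0120, 0.0390)
(τ − ω×Iω)/I = (-3.1760, -2.2250, 0.1833)
ω + α·dt = (0.9365, 1.2555, 1.2037)
Hamilton product q⊗(0,ω) = (-0.8485284, -0.2121321, 1.6263461, 0.8485284)
q + ½dt·q⊗(0,ω), renormalized = (0.6985, -0.0021, 0.0163, 0.7154)
p + v·dt = (-0.3740, -2.8040, 0.9220)
v + (F/m)dt = (1.3340, -0.1710, 1.0860)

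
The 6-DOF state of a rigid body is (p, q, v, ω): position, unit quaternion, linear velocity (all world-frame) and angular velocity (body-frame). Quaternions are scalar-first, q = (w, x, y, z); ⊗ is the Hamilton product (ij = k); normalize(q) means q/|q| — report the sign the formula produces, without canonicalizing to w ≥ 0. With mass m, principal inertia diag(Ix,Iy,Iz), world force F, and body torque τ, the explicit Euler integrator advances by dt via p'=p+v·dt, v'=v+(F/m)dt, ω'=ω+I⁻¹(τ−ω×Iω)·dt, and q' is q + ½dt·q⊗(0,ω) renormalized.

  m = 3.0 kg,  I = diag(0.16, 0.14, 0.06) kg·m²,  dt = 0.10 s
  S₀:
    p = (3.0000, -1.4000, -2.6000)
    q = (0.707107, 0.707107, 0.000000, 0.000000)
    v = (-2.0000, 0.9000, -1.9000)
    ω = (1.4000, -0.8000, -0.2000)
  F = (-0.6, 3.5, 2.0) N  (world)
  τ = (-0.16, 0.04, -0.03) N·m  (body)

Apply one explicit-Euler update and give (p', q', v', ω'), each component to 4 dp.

gyro term ω×Iω = (-0.0128, -0.0280, 0.0224)
α = I⁻¹(τ − ω×Iω) = (-0.9200, 0.4857, -0.8733)
new body rate ω' = (1.3080, -0.7514, -0.2873)
q⊗(0,ω) = (-0.9899498, 0.9899498, -0.4242642, -0.7071070)
updated quaternion q' = (0.6554, 0.7541, -0.0211, -0.0352)
a = (-0.2000, 1.1667, 0.6667)
p + v·dt = (2.8000, -1.3100, -2.7900)
v + (F/m)dt = (-2.0200, 1.0167, -1.8333)

p' = (2.8000, -1.3100, -2.7900)
q' = (0.6554, 0.7541, -0.0211, -0.0352)
v' = (-2.0200, 1.0167, -1.8333)
ω' = (1.3080, -0.7514, -0.2873)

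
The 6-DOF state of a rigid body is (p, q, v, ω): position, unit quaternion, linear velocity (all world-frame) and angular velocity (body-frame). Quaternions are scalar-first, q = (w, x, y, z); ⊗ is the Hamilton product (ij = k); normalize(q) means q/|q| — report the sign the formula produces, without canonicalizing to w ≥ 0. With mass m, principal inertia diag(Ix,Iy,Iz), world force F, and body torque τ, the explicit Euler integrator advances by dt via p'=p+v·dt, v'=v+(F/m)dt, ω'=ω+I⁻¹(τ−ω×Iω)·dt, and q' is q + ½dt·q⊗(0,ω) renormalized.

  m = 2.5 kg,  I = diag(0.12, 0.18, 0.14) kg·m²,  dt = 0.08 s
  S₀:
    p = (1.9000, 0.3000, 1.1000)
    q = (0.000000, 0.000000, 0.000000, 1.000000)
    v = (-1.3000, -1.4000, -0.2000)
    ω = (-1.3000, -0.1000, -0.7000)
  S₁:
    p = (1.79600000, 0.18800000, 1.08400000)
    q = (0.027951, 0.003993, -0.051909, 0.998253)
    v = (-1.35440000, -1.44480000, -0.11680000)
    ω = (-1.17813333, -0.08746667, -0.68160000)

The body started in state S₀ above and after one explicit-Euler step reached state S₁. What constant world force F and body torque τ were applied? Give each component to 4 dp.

velocity change Δv = (-0.05440000, -0.04480000, 0.08320000)
m·(v₁−v₀)/dt = (-1.7000, -1.4000, 2.6000)
rate change Δω = (0.12186667, 0.01253333, 0.01840000)
I·α + gyro = (0.1800, 0.0100, 0.0400)

F = (-1.7000, -1.4000, 2.6000)
τ = (0.1800, 0.0100, 0.0400)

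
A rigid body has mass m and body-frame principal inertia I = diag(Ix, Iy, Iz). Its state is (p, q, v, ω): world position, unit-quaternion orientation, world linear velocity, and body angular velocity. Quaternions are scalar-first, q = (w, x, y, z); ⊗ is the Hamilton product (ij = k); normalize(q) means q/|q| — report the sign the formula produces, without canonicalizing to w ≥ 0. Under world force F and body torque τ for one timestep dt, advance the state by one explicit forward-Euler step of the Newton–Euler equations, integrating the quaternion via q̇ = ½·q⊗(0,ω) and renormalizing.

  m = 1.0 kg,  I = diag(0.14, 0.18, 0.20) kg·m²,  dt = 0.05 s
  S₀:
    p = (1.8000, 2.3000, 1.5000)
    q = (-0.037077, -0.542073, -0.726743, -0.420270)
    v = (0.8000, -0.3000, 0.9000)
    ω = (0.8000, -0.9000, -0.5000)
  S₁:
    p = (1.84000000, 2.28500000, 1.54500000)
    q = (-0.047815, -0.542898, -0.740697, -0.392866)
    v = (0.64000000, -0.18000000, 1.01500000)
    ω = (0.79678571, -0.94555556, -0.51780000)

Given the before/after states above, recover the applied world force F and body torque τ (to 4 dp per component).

Δv = v₁−v₀ = (-0.16000000, 0.12000000, 0.11500000)
applied force F = (-3.2000, 2.4000, 2.3000)
Δω = ω₁−ω₀ = (-0.00321429, -0.04555556, -0.01780000)
applied torque τ = (0.0000, -0.1400, -0.1000)

F = (-3.2000, 2.4000, 2.3000)
τ = (0.0000, -0.1400, -0.1000)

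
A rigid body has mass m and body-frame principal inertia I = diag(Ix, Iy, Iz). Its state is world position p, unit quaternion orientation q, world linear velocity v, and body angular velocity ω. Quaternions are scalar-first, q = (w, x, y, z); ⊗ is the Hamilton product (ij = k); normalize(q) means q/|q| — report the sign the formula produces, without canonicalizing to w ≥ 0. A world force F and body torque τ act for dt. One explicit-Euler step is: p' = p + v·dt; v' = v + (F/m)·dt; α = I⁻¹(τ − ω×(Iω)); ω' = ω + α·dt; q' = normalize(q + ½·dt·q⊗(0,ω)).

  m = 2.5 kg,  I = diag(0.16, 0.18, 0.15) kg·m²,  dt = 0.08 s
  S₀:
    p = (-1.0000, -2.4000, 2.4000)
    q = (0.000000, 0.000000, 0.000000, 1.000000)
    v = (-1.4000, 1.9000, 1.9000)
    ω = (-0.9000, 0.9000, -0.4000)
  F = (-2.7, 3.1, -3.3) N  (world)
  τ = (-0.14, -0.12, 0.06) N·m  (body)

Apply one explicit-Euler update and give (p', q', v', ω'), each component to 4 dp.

p' = (-1.1120, -2.2480, 2.5520)
q' = (0.0160, -0.0359, -0.0359, 0.9986)
v' = (-1.4864, 1.9992, 1.7944)
ω' = (-0.9754, 0.8451, -0.3594)

ω×(Iω) gyroscopic = (0.0108, 0.0036, -0.0162)
(τ − ω×Iω)/I = (-0.9425, -0.6867, 0.5080)
ω + α·dt = (-0.9754, 0.8451, -0.3594)
Hamilton product q⊗(0,ω) = (0.4000000, -0.9000000, -0.9000000, 0.0000000)
q + ½dt·q⊗(0,ω), renormalized = (0.0160, -0.0359, -0.0359, 0.9986)
a = F/m = (-1.0800, 1.2400, -1.3200)
p' = p + v·dt = (-1.1120, -2.2480, 2.5520)
v' = v + a·dt = (-1.4864, 1.9992, 1.7944)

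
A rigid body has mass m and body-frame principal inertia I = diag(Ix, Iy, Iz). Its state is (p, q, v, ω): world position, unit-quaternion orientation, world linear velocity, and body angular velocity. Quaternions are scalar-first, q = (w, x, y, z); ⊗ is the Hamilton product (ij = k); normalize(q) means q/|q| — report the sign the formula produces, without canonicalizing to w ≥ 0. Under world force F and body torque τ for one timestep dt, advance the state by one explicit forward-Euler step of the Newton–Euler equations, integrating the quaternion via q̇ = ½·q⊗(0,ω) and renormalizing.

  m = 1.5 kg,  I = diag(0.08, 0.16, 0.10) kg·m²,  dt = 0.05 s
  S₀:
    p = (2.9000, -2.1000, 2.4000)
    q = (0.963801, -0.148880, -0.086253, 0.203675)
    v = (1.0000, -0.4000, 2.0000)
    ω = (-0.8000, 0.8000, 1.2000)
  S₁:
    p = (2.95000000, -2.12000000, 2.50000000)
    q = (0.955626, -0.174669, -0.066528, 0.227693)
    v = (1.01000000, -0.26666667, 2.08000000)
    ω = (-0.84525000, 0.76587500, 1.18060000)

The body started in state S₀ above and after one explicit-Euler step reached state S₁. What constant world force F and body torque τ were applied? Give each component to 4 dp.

rate change Δω = (-0.04525000, -0.03412500, -0.01940000)
gyro term ω₀×Iω₀ = (-0.0576, 0.0192, -0.0512)
τ = I·(Δω/dt) + ω₀×(Iω₀) = (-0.1300, -0.0900, -0.0900)
v₁ − v₀ = (0.01000000, 0.13333333, 0.08000000)
F = m·Δv/dt = (0.3000, 4.0000, 2.4000)

F = (0.3000, 4.0000, 2.4000)
τ = (-0.1300, -0.0900, -0.0900)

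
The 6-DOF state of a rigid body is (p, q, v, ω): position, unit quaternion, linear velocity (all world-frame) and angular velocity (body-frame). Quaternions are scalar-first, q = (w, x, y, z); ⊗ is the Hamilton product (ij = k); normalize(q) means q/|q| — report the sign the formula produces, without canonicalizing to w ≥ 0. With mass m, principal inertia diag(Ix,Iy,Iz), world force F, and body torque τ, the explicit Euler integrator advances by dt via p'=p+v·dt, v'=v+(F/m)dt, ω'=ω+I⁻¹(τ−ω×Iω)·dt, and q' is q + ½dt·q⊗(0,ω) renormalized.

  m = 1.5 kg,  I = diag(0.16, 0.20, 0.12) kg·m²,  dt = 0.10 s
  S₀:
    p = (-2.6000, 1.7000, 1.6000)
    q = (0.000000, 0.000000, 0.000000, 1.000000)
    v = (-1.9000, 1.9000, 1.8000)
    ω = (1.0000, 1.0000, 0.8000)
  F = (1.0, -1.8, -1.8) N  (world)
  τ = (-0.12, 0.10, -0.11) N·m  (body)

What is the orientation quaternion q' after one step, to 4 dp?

Hamilton product q⊗(0,ω) = (-0.8000000, -1.0000000, 1.0000000, 0.0000000)
updated quaternion q' = (-0.0399, -0.0498, 0.0498, 0.9967)

q' = (-0.0399, -0.0498, 0.0498, 0.9967)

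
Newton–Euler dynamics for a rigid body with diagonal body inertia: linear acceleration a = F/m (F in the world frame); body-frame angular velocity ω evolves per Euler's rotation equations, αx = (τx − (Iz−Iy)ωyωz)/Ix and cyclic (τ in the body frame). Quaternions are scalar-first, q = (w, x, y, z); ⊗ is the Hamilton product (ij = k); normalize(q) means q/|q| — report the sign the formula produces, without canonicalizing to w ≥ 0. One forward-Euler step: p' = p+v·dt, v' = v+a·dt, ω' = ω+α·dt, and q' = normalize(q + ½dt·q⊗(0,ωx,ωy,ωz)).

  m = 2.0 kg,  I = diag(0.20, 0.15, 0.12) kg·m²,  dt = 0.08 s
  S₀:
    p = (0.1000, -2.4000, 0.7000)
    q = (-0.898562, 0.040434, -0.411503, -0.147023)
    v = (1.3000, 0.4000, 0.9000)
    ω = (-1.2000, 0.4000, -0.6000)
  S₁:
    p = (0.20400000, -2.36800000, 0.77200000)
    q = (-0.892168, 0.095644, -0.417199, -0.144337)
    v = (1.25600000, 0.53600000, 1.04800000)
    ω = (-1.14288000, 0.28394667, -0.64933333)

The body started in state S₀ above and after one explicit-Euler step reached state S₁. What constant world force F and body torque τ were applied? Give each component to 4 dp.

F = (-1.1000, 3.4000, 3.7000)
τ = (0.1500, -0.1600, -0.0500)

rate change Δω = (0.05712000, -0.11605333, -0.04933333)
applied torque τ = (0.1500, -0.1600, -0.0500)
velocity change Δv = (-0.04400000, 0.13600000, 0.14800000)
m·(v₁−v₀)/dt = (-1.1000, 3.4000, 3.7000)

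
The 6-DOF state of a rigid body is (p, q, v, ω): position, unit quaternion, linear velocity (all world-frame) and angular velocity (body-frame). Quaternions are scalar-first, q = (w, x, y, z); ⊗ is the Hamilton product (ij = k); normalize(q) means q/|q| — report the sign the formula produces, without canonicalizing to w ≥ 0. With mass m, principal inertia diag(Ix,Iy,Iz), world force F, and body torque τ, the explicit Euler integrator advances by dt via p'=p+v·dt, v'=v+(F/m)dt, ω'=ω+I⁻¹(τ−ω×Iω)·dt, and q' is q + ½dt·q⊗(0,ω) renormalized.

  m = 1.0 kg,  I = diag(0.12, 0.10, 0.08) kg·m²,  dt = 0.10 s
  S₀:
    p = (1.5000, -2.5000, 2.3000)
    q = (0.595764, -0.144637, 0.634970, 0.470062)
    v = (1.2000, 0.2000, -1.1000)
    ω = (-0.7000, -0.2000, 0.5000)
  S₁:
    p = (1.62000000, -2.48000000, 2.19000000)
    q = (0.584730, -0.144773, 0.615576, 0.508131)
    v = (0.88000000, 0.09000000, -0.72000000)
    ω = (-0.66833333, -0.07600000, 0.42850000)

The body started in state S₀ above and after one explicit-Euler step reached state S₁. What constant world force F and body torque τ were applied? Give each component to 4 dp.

F = (-3.2000, -1.1000, 3.8000)
τ = (0.0400, 0.1100, -0.0600)

Δω = ω₁−ω₀ = (0.03166667, 0.12400000, -0.07150000)
I·α + gyro = (0.0400, 0.1100, -0.0600)
v₁ − v₀ = (-0.32000000, -0.11000000, 0.38000000)
F = m·Δv/dt = (-3.2000, -1.1000, 3.8000)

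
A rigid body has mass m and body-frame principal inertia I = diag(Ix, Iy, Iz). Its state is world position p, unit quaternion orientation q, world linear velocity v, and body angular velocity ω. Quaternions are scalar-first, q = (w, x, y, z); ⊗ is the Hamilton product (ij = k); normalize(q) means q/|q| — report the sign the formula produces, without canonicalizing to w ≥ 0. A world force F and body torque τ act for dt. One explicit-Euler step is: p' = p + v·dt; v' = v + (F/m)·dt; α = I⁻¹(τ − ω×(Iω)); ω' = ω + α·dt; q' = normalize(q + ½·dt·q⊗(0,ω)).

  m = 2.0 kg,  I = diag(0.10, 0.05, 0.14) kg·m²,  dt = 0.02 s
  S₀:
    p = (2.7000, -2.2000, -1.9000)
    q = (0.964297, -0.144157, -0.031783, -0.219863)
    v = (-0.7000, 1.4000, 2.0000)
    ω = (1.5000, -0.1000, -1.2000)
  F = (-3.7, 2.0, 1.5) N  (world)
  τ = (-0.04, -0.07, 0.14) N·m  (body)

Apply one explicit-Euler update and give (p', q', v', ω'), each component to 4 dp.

ω×(Iω) gyroscopic = (0.0108, 0.0720, 0.0075)
angular accel α = (-0.5080, -2.8400, 0.9464)
new body rate ω' = (1.4898, -0.1568, -1.1811)
Hamilton product q⊗(0,ω) = (-0.0507784, 1.4625988, -0.5992126, -1.0950662)
q + ½dt·q⊗(0,ω), renormalized = (0.9636, -0.1295, -0.0378, -0.2308)
linear accel F/m = (-1.8500, 1.0000, 0.7500)
p + v·dt = (2.6860, -2.1720, -1.8600)
v + (F/m)dt = (-0.7370, 1.4200, 2.0150)

p' = (2.6860, -2.1720, -1.8600)
q' = (0.9636, -0.1295, -0.0378, -0.2308)
v' = (-0.7370, 1.4200, 2.0150)
ω' = (1.4898, -0.1568, -1.1811)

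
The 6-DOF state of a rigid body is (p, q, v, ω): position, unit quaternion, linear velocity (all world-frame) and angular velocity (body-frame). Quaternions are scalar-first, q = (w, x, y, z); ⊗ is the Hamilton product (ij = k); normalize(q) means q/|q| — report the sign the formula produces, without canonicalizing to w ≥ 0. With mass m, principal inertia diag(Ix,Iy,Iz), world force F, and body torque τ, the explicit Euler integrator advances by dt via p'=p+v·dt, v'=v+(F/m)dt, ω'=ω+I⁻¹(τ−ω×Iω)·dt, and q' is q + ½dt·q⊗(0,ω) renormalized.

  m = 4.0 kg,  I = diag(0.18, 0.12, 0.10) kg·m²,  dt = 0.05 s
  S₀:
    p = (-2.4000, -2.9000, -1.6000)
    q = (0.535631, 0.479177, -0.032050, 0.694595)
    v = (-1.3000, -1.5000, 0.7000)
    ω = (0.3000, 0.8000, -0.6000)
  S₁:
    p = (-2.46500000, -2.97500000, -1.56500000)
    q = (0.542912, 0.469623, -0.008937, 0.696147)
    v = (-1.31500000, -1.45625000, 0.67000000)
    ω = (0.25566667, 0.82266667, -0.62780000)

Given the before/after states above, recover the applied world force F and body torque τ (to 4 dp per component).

Δω = ω₁−ω₀ = (-0.04433333, 0.02266667, -0.02780000)
ω₀×(Iω₀) = (0.0096, -0.0144, -0.0144)
applied torque τ = (-0.1500, 0.0400, -0.0700)
Δv = v₁−v₀ = (-0.01500000, 0.04375000, -0.03000000)
F = m·Δv/dt = (-1.2000, 3.5000, -2.4000)

F = (-1.2000, 3.5000, -2.4000)
τ = (-0.1500, 0.0400, -0.0700)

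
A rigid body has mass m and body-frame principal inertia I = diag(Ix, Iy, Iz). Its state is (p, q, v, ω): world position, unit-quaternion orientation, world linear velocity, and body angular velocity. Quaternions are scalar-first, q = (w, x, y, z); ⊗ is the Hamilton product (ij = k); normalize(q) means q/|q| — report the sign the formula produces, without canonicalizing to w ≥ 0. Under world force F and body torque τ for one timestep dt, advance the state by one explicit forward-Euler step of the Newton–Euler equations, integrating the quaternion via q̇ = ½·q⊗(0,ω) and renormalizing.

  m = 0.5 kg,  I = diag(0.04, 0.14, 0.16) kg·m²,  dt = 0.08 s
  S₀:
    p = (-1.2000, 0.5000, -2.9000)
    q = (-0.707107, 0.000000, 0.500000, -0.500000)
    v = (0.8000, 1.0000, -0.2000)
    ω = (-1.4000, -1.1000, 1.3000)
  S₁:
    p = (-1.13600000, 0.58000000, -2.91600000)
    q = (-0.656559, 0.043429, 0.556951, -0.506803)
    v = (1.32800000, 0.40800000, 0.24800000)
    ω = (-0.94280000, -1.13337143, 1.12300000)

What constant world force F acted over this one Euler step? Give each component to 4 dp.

F = (3.3000, -3.7000, 2.8000)

Δv = v₁−v₀ = (0.52800000, -0.59200000, 0.44800000)
applied force F = (3.3000, -3.7000, 2.8000)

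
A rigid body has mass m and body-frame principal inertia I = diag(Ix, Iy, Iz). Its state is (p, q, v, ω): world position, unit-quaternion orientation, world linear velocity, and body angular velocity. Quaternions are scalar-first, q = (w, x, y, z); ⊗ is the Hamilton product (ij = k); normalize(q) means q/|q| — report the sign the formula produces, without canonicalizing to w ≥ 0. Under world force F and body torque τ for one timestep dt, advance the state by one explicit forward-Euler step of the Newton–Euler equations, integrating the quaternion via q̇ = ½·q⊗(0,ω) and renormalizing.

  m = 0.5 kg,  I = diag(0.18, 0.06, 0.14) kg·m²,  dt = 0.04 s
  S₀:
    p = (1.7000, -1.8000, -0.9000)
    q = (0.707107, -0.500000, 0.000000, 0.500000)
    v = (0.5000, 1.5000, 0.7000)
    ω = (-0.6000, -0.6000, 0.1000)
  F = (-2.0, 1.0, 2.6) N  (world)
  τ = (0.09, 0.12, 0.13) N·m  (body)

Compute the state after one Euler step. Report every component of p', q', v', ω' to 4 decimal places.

angular accel α = (0.5267, 2.0400, 1.2371)
ω + α·dt = (-0.5789, -0.5184, 0.1495)
q⊗(0,ω) = (-0.3500000, -0.1242642, -0.6742642, 0.3707107)
q' = normalize(q + ½dt·q⊗(0,ω)) = (0.7000, -0.5024, -0.0135, 0.5073)
a = (-4.0000, 2.0000, 5.2000)
p' = p + v·dt = (1.7200, -1.7400, -0.8720)
new velocity v' = (0.3400, 1.5800, 0.9080)

p' = (1.7200, -1.7400, -0.8720)
q' = (0.7000, -0.5024, -0.0135, 0.5073)
v' = (0.3400, 1.5800, 0.9080)
ω' = (-0.5789, -0.5184, 0.1495)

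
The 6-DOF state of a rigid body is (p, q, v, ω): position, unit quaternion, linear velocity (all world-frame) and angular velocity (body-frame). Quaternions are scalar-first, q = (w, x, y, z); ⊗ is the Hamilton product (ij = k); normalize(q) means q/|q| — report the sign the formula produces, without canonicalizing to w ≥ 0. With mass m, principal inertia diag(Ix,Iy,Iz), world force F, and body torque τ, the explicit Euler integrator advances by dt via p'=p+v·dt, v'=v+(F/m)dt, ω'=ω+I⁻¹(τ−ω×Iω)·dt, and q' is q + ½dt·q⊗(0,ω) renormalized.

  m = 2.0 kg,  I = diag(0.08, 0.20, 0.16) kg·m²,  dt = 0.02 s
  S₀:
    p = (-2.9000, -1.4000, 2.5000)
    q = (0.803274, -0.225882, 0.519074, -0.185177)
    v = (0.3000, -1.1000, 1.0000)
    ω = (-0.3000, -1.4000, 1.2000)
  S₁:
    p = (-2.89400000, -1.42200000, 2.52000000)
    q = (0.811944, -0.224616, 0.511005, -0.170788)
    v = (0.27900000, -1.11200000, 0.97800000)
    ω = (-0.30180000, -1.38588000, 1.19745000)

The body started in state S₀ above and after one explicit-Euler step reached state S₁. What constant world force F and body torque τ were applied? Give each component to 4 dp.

F = (-2.1000, -1.2000, -2.2000)
τ = (0.0600, 0.1700, 0.0300)

v₁ − v₀ = (-0.02100000, -0.01200000, -0.02200000)
F = m·Δv/dt = (-2.1000, -1.2000, -2.2000)
ω₁ − ω₀ = (-0.00180000, 0.01412000, -0.00255000)
ω₀×(Iω₀) = (0.0672, 0.0288, 0.0504)
applied torque τ = (0.0600, 0.1700, 0.0300)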